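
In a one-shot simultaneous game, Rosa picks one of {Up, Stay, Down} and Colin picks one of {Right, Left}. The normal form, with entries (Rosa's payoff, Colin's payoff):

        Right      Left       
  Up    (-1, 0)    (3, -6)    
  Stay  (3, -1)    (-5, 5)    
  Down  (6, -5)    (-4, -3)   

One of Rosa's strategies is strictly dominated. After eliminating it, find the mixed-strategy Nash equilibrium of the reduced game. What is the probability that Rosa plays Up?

Rosa's strategy Stay is strictly dominated by Down: 6 > 3 and -4 > -5. Eliminate Stay.
Colin's indifference between Right and Left determines Rosa's mixing probability p:
  Colin's payoff from Right: p·0 + (1−p)·(-5) = 5p - 5
  Colin's payoff from Left: p·(-6) + (1−p)·(-3) = -3p - 3
  5p - 5 = -3p - 3  ⇒  8p = 2  ⇒  p = 1/4.

p = 1/4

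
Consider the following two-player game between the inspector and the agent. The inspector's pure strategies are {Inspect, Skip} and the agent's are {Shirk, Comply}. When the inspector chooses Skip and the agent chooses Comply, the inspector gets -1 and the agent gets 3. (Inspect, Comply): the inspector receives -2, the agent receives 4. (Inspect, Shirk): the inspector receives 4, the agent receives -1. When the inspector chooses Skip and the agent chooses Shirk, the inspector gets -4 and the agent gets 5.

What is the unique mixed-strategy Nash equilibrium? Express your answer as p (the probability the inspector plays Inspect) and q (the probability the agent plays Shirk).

p = 2/7, q = 1/9

Set the agent's expected payoff from Shirk equal to that from Comply:
  the agent's expected payoff from Shirk: p·(-1) + (1−p)·5 = -6p + 5
  the agent's expected payoff from Comply: p·4 + (1−p)·3 = p + 3
  -6p + 5 = p + 3  ⇒  -7p = -2  ⇒  p = 2/7.
In a mixed equilibrium the inspector is indifferent between Inspect and Skip; this condition fixes q.
  the inspector's expected payoff from Inspect: q·4 + (1−q)·(-2) = 6q - 2
  the inspector's expected payoff from Skip: q·(-4) + (1−q)·(-1) = -3q - 1
  6q - 2 = -3q - 1  ⇒  9q = 1  ⇒  q = 1/9.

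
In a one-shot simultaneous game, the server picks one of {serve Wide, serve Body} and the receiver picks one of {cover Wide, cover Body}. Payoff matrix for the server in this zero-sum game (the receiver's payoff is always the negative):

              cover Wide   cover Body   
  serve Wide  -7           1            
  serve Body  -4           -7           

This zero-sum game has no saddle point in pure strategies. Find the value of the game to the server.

In a mixed equilibrium the server is indifferent between serve Wide and serve Body; this condition fixes q.
  the server's expected payoff from serve Wide: q·(-7) + (1−q)·1 = -8q + 1
  the server's expected payoff from serve Body: q·(-4) + (1−q)·(-7) = 3q - 7
  -8q + 1 = 3q - 7  ⇒  -11q = -8  ⇒  q = 8/11.
The value is the server's expected payoff against this mix (using serve Wide): (8/11)·(-7) + (3/11)·1 = -53/11.

v = -53/11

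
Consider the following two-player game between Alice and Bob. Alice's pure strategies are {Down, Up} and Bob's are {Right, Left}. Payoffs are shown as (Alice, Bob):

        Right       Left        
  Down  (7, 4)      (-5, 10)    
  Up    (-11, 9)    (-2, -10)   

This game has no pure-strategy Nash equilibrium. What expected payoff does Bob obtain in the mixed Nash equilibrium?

26/5

Bob's indifference between Right and Left determines Alice's mixing probability p:
  Bob's payoff from Right: p·4 + (1−p)·9 = -5p + 9
  Bob's payoff from Left: p·10 + (1−p)·(-10) = 20p - 10
  -5p + 9 = 20p - 10  ⇒  -25p = -19  ⇒  p = 19/25.
At equilibrium Bob is indifferent across columns, so Bob's payoff equals the payoff from Right: (19/25)·4 + (6/25)·9 = 26/5.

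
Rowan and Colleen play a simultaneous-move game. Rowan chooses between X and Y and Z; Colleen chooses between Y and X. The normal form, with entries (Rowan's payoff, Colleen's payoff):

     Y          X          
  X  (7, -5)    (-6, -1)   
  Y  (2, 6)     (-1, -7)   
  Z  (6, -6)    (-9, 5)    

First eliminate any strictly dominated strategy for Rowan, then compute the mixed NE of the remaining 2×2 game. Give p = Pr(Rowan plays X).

Rowan's strategy Z is strictly dominated by X: 7 > 6 and -6 > -9. Eliminate Z.
In a mixed equilibrium Colleen is indifferent between Y and X; this condition fixes p.
  Colleen's expected payoff from Y: p·(-5) + (1−p)·6 = -11p + 6
  Colleen's expected payoff from X: p·(-1) + (1−p)·(-7) = 6p - 7
  -11p + 6 = 6p - 7  ⇒  -17p = -13  ⇒  p = 13/17.

p = 13/17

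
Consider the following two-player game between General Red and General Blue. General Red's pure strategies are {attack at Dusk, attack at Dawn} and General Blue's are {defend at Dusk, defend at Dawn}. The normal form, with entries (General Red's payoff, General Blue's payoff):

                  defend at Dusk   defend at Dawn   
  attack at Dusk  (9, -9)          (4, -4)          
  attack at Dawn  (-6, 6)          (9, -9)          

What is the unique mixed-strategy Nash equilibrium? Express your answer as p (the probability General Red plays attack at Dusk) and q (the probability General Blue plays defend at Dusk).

p = 3/4, q = 1/4

In a mixed equilibrium General Blue is indifferent between defend at Dusk and defend at Dawn; this condition fixes p.
  General Blue's payoff from defend at Dusk: p·(-9) + (1−p)·6 = -15p + 6
  General Blue's payoff from defend at Dawn: p·(-4) + (1−p)·(-9) = 5p - 9
  -15p + 6 = 5p - 9  ⇒  -20p = -15  ⇒  p = 3/4.
Set General Red's expected payoff from attack at Dusk equal to that from attack at Dawn:
  General Red's expected payoff from attack at Dusk: q·9 + (1−q)·4 = 5q + 4
  General Red's expected payoff from attack at Dawn: q·(-6) + (1−q)·9 = -15q + 9
  5q + 4 = -15q + 9  ⇒  20q = 5  ⇒  q = 1/4.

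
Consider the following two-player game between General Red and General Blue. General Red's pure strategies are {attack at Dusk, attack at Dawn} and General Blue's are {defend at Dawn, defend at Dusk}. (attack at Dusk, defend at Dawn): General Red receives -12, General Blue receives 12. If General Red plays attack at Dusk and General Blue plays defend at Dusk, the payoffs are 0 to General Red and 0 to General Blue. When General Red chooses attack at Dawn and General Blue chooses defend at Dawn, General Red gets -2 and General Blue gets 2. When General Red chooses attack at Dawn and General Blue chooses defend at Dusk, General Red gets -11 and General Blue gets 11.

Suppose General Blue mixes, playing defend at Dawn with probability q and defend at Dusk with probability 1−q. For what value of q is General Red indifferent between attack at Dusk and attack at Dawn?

General Red's indifference between attack at Dusk and attack at Dawn determines General Blue's mixing probability q:
  General Red's payoff from attack at Dusk: q·(-12) + (1−q)·0 = -12q
  General Red's payoff from attack at Dawn: q·(-2) + (1−q)·(-11) = 9q - 11
  -12q = 9q - 11  ⇒  -21q = -11  ⇒  q = 11/21.

q = 11/21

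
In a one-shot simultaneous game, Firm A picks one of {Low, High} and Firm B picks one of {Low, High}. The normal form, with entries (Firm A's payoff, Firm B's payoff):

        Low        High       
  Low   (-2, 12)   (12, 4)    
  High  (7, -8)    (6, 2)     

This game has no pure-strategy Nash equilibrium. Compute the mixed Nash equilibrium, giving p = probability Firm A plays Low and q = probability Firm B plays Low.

p = 5/9, q = 2/5

In a mixed equilibrium Firm B is indifferent between Low and High; this condition fixes p.
  Firm B's payoff to Low: p·12 + (1−p)·(-8) = 20p - 8
  Firm B's payoff to High: p·4 + (1−p)·2 = 2p + 2
  20p - 8 = 2p + 2  ⇒  18p = 10  ⇒  p = 5/9.
Firm B's mix must leave Firm A indifferent between Low and High.
  Firm A's expected payoff from Low: q·(-2) + (1−q)·12 = -14q + 12
  Firm A's expected payoff from High: q·7 + (1−q)·6 = q + 6
  -14q + 12 = q + 6  ⇒  -15q = -6  ⇒  q = 2/5.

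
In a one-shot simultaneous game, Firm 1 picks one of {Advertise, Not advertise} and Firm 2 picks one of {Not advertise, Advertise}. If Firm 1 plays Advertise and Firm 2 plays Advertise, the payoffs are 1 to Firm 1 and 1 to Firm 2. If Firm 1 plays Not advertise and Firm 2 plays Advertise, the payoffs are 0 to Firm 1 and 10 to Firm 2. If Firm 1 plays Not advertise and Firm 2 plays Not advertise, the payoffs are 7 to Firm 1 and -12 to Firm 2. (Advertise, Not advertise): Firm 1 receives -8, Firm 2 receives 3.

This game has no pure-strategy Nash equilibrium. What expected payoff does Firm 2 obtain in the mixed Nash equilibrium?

7/4

Set Firm 2's expected payoff from Not advertise equal to that from Advertise:
  Firm 2's expected payoff from Not advertise: p·3 + (1−p)·(-12) = 15p - 12
  Firm 2's expected payoff from Advertise: p·1 + (1−p)·10 = -9p + 10
  15p - 12 = -9p + 10  ⇒  24p = 22  ⇒  p = 11/12.
At equilibrium Firm 2 is indifferent across columns, so Firm 2's payoff equals the payoff from Not advertise: (11/12)·3 + (1/12)·(-12) = 7/4.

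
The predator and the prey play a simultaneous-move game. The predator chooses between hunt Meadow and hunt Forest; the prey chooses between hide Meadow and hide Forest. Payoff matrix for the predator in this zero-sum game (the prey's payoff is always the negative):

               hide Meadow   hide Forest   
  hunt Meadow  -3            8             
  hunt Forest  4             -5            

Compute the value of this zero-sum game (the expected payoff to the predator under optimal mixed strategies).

v = 17/20

The prey's mix must leave the predator indifferent between hunt Meadow and hunt Forest.
  the predator's payoff to hunt Meadow: q·(-3) + (1−q)·8 = -11q + 8
  the predator's payoff to hunt Forest: q·4 + (1−q)·(-5) = 9q - 5
  -11q + 8 = 9q - 5  ⇒  -20q = -13  ⇒  q = 13/20.
The value is the predator's expected payoff against this mix (using hunt Meadow): (13/20)·(-3) + (7/20)·8 = 17/20.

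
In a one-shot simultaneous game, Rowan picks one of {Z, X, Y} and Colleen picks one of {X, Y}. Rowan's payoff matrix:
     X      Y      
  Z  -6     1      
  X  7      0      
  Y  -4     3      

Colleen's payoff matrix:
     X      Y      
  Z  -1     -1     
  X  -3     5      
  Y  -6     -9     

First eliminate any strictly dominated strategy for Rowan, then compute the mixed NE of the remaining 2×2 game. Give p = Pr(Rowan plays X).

p = 3/11

Rowan's strategy Z is strictly dominated by Y: -4 > -6 and 3 > 1. Eliminate Z.
Rowan's mix must leave Colleen indifferent between X and Y.
  Colleen's expected payoff from X: p·(-3) + (1−p)·(-6) = 3p - 6
  Colleen's expected payoff from Y: p·5 + (1−p)·(-9) = 14p - 9
  3p - 6 = 14p - 9  ⇒  -11p = -3  ⇒  p = 3/11.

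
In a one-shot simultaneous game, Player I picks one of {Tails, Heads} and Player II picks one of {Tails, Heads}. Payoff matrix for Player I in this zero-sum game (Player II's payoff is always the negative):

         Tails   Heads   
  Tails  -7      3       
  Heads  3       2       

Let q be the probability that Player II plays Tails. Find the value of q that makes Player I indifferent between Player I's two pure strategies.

q = 1/11

Set Player I's expected payoff from Tails equal to that from Heads:
  Player I's expected payoff from Tails: q·(-7) + (1−q)·3 = -10q + 3
  Player I's expected payoff from Heads: q·3 + (1−q)·2 = q + 2
  -10q + 3 = q + 2  ⇒  -11q = -1  ⇒  q = 1/11.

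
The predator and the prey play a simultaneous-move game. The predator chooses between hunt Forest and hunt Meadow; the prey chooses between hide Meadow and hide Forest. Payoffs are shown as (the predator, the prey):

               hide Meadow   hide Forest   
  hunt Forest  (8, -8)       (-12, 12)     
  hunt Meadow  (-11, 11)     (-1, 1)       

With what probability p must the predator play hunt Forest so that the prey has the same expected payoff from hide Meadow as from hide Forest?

In a mixed equilibrium the prey is indifferent between hide Meadow and hide Forest; this condition fixes p.
  the prey's payoff to hide Meadow: p·(-8) + (1−p)·11 = -19p + 11
  the prey's payoff to hide Forest: p·12 + (1−p)·1 = 11p + 1
  -19p + 11 = 11p + 1  ⇒  -30p = -10  ⇒  p = 1/3.

p = 1/3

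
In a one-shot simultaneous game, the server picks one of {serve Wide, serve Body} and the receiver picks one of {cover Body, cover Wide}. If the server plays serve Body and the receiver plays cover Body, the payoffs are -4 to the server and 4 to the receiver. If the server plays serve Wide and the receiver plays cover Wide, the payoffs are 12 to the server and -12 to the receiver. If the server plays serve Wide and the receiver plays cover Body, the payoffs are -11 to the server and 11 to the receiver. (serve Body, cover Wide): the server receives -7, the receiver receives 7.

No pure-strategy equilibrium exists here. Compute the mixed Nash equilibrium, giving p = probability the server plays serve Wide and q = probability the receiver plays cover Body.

p = 3/26, q = 19/26

The server's mix must leave the receiver indifferent between cover Body and cover Wide.
  the receiver's payoff to cover Body: p·11 + (1−p)·4 = 7p + 4
  the receiver's payoff to cover Wide: p·(-12) + (1−p)·7 = -19p + 7
  7p + 4 = -19p + 7  ⇒  26p = 3  ⇒  p = 3/26.
The server's indifference between serve Wide and serve Body determines the receiver's mixing probability q:
  the server's expected payoff from serve Wide: q·(-11) + (1−q)·12 = -23q + 12
  the server's expected payoff from serve Body: q·(-4) + (1−q)·(-7) = 3q - 7
  -23q + 12 = 3q - 7  ⇒  -26q = -19  ⇒  q = 19/26.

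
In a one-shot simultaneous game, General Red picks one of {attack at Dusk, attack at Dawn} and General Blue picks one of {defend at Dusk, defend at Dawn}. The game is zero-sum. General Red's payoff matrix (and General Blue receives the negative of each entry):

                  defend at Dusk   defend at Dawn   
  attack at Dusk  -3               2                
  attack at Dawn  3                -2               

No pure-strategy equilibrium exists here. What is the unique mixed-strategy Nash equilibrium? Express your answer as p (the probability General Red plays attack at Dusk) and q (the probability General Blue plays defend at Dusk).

p = 1/2, q = 2/5

General Blue's indifference between defend at Dusk and defend at Dawn determines General Red's mixing probability p:
  General Blue's payoff from defend at Dusk: p·3 + (1−p)·(-3) = 6p - 3
  General Blue's payoff from defend at Dawn: p·(-2) + (1−p)·2 = -4p + 2
  6p - 3 = -4p + 2  ⇒  10p = 5  ⇒  p = 1/2.
For General Red to be willing to mix, General Red must be indifferent between attack at Dusk and attack at Dawn, which pins down General Blue's mix.
  General Red's payoff from attack at Dusk: q·(-3) + (1−q)·2 = -5q + 2
  General Red's payoff from attack at Dawn: q·3 + (1−q)·(-2) = 5q - 2
  -5q + 2 = 5q - 2  ⇒  -10q = -4  ⇒  q = 2/5.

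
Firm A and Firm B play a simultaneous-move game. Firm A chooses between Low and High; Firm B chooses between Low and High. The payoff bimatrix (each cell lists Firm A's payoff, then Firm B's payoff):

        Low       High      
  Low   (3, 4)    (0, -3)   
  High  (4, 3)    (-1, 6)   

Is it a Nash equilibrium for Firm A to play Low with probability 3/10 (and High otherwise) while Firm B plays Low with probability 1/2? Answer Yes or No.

Check Firm B's indifference given Firm A's mix p = 3/10:
  payoff from Low = 33/10; payoff from High = 33/10 — equal.
Check Firm A's indifference given Firm B's mix q = 1/2:
  payoff from Low = 3/2; payoff from High = 3/2 — equal.
Both players are indifferent, so neither can profitably deviate.

Yes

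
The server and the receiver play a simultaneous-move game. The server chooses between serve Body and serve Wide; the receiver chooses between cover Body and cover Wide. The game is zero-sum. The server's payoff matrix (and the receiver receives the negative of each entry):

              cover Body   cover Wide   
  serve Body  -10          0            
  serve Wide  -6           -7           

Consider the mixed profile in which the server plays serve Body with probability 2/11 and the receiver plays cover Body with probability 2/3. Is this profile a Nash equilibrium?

Given the server's mix p = 2/11, the receiver's payoff from cover Body is 74/11 but from cover Wide is 63/11. The receiver strictly prefers cover Body, so the receiver would not mix.
So the proposed profile is not a Nash equilibrium.

No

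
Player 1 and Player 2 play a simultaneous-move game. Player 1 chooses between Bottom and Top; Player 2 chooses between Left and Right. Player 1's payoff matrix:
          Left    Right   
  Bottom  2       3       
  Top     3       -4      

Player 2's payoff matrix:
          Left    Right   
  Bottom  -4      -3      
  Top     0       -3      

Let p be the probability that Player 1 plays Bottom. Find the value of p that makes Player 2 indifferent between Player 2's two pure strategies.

p = 3/4

For Player 2 to be willing to mix, Player 2 must be indifferent between Left and Right, which pins down Player 1's mix.
  Player 2's expected payoff from Left: p·(-4) + (1−p)·0 = -4p
  Player 2's expected payoff from Right: p·(-3) + (1−p)·(-3) = -3
  -4p = -3  ⇒  -4p = -3  ⇒  p = 3/4.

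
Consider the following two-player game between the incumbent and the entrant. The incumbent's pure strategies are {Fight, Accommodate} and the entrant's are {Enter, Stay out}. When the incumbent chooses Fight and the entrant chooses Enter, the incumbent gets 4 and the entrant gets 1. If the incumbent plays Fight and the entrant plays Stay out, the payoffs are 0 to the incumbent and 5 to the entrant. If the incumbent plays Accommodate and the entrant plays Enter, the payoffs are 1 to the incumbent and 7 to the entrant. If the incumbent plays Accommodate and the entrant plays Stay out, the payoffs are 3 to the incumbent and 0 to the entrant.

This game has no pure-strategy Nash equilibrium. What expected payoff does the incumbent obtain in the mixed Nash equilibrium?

The entrant's mix must leave the incumbent indifferent between Fight and Accommodate.
  the incumbent's payoff from Fight: q·4 + (1−q)·0 = 4q
  the incumbent's payoff from Accommodate: q·1 + (1−q)·3 = -2q + 3
  4q = -2q + 3  ⇒  6q = 3  ⇒  q = 1/2.
At equilibrium the incumbent is indifferent across rows, so the incumbent's payoff equals the payoff from Fight: (1/2)·4 + (1/2)·0 = 2.

2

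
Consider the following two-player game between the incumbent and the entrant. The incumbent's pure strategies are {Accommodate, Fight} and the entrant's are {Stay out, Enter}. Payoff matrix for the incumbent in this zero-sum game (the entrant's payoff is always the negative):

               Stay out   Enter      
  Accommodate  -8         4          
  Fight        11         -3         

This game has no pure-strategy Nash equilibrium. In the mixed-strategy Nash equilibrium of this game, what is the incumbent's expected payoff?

In a mixed equilibrium the incumbent is indifferent between Accommodate and Fight; this condition fixes q.
  the incumbent's payoff from Accommodate: q·(-8) + (1−q)·4 = -12q + 4
  the incumbent's payoff from Fight: q·11 + (1−q)·(-3) = 14q - 3
  -12q + 4 = 14q - 3  ⇒  -26q = -7  ⇒  q = 7/26.
At equilibrium the incumbent is indifferent across rows, so the incumbent's payoff equals the payoff from Accommodate: (7/26)·(-8) + (19/26)·4 = 10/13.

10/13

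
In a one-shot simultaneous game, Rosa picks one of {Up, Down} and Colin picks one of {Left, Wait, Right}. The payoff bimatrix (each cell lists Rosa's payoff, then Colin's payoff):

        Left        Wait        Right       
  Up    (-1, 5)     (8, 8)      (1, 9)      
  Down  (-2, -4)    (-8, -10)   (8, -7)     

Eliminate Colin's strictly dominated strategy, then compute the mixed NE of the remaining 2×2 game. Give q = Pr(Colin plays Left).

q = 7/8

Colin's strategy Wait is strictly dominated by Right: 9 > 8 and -7 > -10. Eliminate Wait.
For Rosa to be willing to mix, Rosa must be indifferent between Up and Down, which pins down Colin's mix.
  Rosa's payoff from Up: q·(-1) + (1−q)·1 = -2q + 1
  Rosa's payoff from Down: q·(-2) + (1−q)·8 = -10q + 8
  -2q + 1 = -10q + 8  ⇒  8q = 7  ⇒  q = 7/8.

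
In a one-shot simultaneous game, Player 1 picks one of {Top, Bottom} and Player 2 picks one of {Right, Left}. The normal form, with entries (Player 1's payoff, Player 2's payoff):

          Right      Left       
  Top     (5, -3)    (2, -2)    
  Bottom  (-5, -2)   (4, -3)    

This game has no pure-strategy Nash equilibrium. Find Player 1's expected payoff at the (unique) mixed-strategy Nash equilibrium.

5/2

Player 1's indifference between Top and Bottom determines Player 2's mixing probability q:
  Player 1's payoff from Top: q·5 + (1−q)·2 = 3q + 2
  Player 1's payoff from Bottom: q·(-5) + (1−q)·4 = -9q + 4
  3q + 2 = -9q + 4  ⇒  12q = 2  ⇒  q = 1/6.
At equilibrium Player 1 is indifferent across rows, so Player 1's payoff equals the payoff from Top: (1/6)·5 + (5/6)·2 = 5/2.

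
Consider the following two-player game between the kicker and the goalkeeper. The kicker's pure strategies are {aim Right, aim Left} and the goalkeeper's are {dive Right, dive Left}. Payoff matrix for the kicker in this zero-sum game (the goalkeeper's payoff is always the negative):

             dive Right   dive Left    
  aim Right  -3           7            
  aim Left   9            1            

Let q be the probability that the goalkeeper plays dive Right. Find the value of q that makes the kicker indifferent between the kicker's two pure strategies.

In a mixed equilibrium the kicker is indifferent between aim Right and aim Left; this condition fixes q.
  the kicker's payoff from aim Right: q·(-3) + (1−q)·7 = -10q + 7
  the kicker's payoff from aim Left: q·9 + (1−q)·1 = 8q + 1
  -10q + 7 = 8q + 1  ⇒  -18q = -6  ⇒  q = 1/3.

q = 1/3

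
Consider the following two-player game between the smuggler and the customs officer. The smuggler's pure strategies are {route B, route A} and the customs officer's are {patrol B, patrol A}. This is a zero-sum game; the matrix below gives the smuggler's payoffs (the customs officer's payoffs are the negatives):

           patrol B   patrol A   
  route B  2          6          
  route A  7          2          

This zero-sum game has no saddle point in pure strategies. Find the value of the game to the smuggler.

v = 38/9

The smuggler's indifference between route B and route A determines the customs officer's mixing probability q:
  the smuggler's payoff to route B: q·2 + (1−q)·6 = -4q + 6
  the smuggler's payoff to route A: q·7 + (1−q)·2 = 5q + 2
  -4q + 6 = 5q + 2  ⇒  -9q = -4  ⇒  q = 4/9.
The value is the smuggler's expected payoff against this mix (using route B): (4/9)·2 + (5/9)·6 = 38/9.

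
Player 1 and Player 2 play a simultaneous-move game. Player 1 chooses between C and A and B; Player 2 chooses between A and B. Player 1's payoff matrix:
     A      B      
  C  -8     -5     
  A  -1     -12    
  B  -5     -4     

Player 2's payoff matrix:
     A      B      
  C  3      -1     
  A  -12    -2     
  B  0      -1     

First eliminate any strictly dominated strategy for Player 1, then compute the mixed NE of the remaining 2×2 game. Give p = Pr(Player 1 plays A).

p = 1/11

Player 1's strategy C is strictly dominated by B: -5 > -8 and -4 > -5. Eliminate C.
Set Player 2's expected payoff from A equal to that from B:
  Player 2's expected payoff from A: p·(-12) + (1−p)·0 = -12p
  Player 2's expected payoff from B: p·(-2) + (1−p)·(-1) = -p - 1
  -12p = -p - 1  ⇒  -11p = -1  ⇒  p = 1/11.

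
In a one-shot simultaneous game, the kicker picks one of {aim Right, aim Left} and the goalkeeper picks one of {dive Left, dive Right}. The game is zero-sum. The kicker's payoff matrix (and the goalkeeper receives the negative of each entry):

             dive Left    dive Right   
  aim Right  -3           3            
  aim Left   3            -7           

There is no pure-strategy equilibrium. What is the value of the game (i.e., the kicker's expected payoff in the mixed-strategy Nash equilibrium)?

In a mixed equilibrium the kicker is indifferent between aim Right and aim Left; this condition fixes q.
  the kicker's payoff to aim Right: q·(-3) + (1−q)·3 = -6q + 3
  the kicker's payoff to aim Left: q·3 + (1−q)·(-7) = 10q - 7
  -6q + 3 = 10q - 7  ⇒  -16q = -10  ⇒  q = 5/8.
The value is the kicker's expected payoff against this mix (using aim Right): (5/8)·(-3) + (3/8)·3 = -3/4.

v = -3/4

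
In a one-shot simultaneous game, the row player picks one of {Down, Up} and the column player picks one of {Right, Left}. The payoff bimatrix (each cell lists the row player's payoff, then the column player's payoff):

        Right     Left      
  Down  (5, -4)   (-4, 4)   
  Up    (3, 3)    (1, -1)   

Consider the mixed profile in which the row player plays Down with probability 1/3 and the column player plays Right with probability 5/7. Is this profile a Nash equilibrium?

Check the column player's indifference given the row player's mix p = 1/3:
  payoff from Right = 2/3; payoff from Left = 2/3 — equal.
Check the row player's indifference given the column player's mix q = 5/7:
  payoff from Down = 17/7; payoff from Up = 17/7 — equal.
Both players are indifferent, so neither can profitably deviate.

Yes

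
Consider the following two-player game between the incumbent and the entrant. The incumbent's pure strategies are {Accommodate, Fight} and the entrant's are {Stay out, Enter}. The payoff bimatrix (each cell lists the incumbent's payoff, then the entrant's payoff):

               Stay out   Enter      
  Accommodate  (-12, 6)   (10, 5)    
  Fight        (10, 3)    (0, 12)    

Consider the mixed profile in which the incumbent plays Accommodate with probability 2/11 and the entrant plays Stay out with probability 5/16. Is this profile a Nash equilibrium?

No

Given the incumbent's mix p = 2/11, the entrant's payoff from Stay out is 39/11 but from Enter is 118/11. The entrant strictly prefers Enter, so the entrant would not mix.
So the proposed profile is not a Nash equilibrium.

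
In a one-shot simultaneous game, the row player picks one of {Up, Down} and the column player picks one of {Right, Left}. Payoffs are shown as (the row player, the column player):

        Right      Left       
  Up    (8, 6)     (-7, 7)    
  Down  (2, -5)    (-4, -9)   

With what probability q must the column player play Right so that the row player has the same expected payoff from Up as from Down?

For the row player to be willing to mix, the row player must be indifferent between Up and Down, which pins down the column player's mix.
  the row player's expected payoff from Up: q·8 + (1−q)·(-7) = 15q - 7
  the row player's expected payoff from Down: q·2 + (1−q)·(-4) = 6q - 4
  15q - 7 = 6q - 4  ⇒  9q = 3  ⇒  q = 1/3.

q = 1/3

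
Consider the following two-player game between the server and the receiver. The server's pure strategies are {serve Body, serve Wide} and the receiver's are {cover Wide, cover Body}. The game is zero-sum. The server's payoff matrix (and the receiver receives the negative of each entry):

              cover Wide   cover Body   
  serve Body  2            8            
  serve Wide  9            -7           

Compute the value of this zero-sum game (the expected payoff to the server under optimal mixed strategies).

In a mixed equilibrium the server is indifferent between serve Body and serve Wide; this condition fixes q.
  the server's payoff to serve Body: q·2 + (1−q)·8 = -6q + 8
  the server's payoff to serve Wide: q·9 + (1−q)·(-7) = 16q - 7
  -6q + 8 = 16q - 7  ⇒  -22q = -15  ⇒  q = 15/22.
The value is the server's expected payoff against this mix (using serve Body): (15/22)·2 + (7/22)·8 = 43/11.

v = 43/11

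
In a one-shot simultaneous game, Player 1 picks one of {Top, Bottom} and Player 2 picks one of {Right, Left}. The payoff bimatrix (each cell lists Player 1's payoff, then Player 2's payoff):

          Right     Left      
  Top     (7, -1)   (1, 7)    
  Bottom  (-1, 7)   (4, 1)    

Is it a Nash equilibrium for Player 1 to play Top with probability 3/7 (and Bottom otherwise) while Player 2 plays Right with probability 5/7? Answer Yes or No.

Given Player 2's mix q = 5/7, Player 1's payoff from Top is 37/7 but from Bottom is 3/7. Player 1 strictly prefers Top, so Player 1 would not mix.
So the proposed profile is not a Nash equilibrium.

No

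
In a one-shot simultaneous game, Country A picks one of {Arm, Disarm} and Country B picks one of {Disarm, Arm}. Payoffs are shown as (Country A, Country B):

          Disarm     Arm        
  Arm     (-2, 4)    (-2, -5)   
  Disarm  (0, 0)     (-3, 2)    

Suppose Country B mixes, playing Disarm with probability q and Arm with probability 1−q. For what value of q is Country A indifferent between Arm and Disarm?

Country B's mix must leave Country A indifferent between Arm and Disarm.
  Country A's expected payoff from Arm: q·(-2) + (1−q)·(-2) = -2
  Country A's expected payoff from Disarm: q·0 + (1−q)·(-3) = 3q - 3
  -2 = 3q - 3  ⇒  -3q = -1  ⇒  q = 1/3.

q = 1/3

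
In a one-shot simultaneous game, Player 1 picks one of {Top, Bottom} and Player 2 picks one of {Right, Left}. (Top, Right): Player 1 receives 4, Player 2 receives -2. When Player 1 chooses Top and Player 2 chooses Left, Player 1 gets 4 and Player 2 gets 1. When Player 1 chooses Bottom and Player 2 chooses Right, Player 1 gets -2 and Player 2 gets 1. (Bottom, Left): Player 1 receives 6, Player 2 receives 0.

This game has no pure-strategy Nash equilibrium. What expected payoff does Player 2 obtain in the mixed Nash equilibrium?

1/4

Set Player 2's expected payoff from Right equal to that from Left:
  Player 2's payoff from Right: p·(-2) + (1−p)·1 = -3p + 1
  Player 2's payoff from Left: p·1 + (1−p)·0 = p
  -3p + 1 = p  ⇒  -4p = -1  ⇒  p = 1/4.
At equilibrium Player 2 is indifferent across columns, so Player 2's payoff equals the payoff from Right: (1/4)·(-2) + (3/4)·1 = 1/4.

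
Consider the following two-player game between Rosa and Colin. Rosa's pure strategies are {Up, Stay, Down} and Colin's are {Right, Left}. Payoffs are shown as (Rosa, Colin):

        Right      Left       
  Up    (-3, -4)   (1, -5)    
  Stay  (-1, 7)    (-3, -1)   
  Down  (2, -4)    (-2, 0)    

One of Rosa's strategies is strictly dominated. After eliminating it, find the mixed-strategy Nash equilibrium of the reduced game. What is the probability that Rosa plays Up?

p = 4/5

Rosa's strategy Stay is strictly dominated by Down: 2 > -1 and -2 > -3. Eliminate Stay.
Set Colin's expected payoff from Right equal to that from Left:
  Colin's payoff from Right: p·(-4) + (1−p)·(-4) = -4
  Colin's payoff from Left: p·(-5) + (1−p)·0 = -5p
  -4 = -5p  ⇒  5p = 4  ⇒  p = 4/5.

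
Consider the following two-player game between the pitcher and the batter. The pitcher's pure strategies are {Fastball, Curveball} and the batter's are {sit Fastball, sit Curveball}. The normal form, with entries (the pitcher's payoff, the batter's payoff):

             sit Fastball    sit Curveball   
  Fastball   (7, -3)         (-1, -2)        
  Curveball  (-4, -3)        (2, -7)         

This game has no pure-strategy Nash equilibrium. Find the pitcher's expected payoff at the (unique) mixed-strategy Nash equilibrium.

5/7

The batter's mix must leave the pitcher indifferent between Fastball and Curveball.
  the pitcher's payoff from Fastball: q·7 + (1−q)·(-1) = 8q - 1
  the pitcher's payoff from Curveball: q·(-4) + (1−q)·2 = -6q + 2
  8q - 1 = -6q + 2  ⇒  14q = 3  ⇒  q = 3/14.
At equilibrium the pitcher is indifferent across rows, so the pitcher's payoff equals the payoff from Fastball: (3/14)·7 + (11/14)·(-1) = 5/7.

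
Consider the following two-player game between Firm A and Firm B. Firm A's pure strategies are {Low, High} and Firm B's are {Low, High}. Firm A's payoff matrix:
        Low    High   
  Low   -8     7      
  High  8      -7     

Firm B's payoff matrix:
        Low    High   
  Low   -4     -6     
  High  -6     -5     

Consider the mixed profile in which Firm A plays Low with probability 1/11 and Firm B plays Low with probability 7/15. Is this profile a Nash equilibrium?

Given Firm A's mix p = 1/11, Firm B's payoff from Low is -64/11 but from High is -56/11. Firm B strictly prefers High, so Firm B would not mix.
So the proposed profile is not a Nash equilibrium.

No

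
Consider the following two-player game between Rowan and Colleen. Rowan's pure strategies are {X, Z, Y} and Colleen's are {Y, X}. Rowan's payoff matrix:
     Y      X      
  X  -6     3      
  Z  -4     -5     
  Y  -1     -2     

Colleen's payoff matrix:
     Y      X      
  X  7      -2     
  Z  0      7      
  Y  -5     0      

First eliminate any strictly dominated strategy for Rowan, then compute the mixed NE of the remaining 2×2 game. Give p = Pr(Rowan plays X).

p = 5/14

Rowan's strategy Z is strictly dominated by Y: -1 > -4 and -2 > -5. Eliminate Z.
For Colleen to be willing to mix, Colleen must be indifferent between Y and X, which pins down Rowan's mix.
  Colleen's payoff from Y: p·7 + (1−p)·(-5) = 12p - 5
  Colleen's payoff from X: p·(-2) + (1−p)·0 = -2p
  12p - 5 = -2p  ⇒  14p = 5  ⇒  p = 5/14.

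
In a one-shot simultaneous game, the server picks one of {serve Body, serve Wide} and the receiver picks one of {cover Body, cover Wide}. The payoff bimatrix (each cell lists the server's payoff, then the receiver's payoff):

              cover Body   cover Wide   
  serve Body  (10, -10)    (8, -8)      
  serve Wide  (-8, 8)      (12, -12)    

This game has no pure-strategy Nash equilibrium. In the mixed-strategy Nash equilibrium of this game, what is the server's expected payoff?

92/11

For the server to be willing to mix, the server must be indifferent between serve Body and serve Wide, which pins down the receiver's mix.
  the server's payoff to serve Body: q·10 + (1−q)·8 = 2q + 8
  the server's payoff to serve Wide: q·(-8) + (1−q)·12 = -20q + 12
  2q + 8 = -20q + 12  ⇒  22q = 4  ⇒  q = 2/11.
At equilibrium the server is indifferent across rows, so the server's payoff equals the payoff from serve Body: (2/11)·10 + (9/11)·8 = 92/11.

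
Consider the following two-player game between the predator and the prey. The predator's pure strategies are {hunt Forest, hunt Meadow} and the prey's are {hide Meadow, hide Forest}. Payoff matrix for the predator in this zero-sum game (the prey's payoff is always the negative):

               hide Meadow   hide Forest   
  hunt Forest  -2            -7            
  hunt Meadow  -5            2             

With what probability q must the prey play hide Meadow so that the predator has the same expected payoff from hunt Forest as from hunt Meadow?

For the predator to be willing to mix, the predator must be indifferent between hunt Forest and hunt Meadow, which pins down the prey's mix.
  the predator's payoff from hunt Forest: q·(-2) + (1−q)·(-7) = 5q - 7
  the predator's payoff from hunt Meadow: q·(-5) + (1−q)·2 = -7q + 2
  5q - 7 = -7q + 2  ⇒  12q = 9  ⇒  q = 3/4.

q = 3/4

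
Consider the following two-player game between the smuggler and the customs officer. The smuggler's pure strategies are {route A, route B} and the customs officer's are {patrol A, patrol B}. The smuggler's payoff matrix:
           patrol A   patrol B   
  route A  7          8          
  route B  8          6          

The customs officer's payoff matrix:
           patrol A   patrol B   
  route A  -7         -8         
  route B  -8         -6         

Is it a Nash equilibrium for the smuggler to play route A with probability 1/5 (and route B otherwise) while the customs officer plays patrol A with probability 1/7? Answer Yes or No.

Given the smuggler's mix p = 1/5, the customs officer's payoff from patrol A is -39/5 but from patrol B is -32/5. The customs officer strictly prefers patrol B, so the customs officer would not mix.
So the proposed profile is not a Nash equilibrium.

No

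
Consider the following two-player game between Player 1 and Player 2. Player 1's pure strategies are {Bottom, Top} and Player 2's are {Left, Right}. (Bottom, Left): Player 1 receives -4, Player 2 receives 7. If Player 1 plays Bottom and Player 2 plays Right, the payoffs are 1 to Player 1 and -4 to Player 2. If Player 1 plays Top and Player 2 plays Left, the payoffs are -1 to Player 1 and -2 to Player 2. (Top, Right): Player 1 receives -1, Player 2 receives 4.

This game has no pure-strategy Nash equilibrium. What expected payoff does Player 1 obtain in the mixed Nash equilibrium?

Player 1's indifference between Bottom and Top determines Player 2's mixing probability q:
  Player 1's expected payoff from Bottom: q·(-4) + (1−q)·1 = -5q + 1
  Player 1's expected payoff from Top: q·(-1) + (1−q)·(-1) = -1
  -5q + 1 = -1  ⇒  -5q = -2  ⇒  q = 2/5.
At equilibrium Player 1 is indifferent across rows, so Player 1's payoff equals the payoff from Bottom: (2/5)·(-4) + (3/5)·1 = -1.

-1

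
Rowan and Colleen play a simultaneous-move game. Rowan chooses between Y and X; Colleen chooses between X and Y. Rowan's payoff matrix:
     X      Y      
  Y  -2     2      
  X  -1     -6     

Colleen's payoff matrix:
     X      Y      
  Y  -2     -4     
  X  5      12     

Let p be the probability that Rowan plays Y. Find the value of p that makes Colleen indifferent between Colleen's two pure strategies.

p = 7/9

For Colleen to be willing to mix, Colleen must be indifferent between X and Y, which pins down Rowan's mix.
  Colleen's payoff from X: p·(-2) + (1−p)·5 = -7p + 5
  Colleen's payoff from Y: p·(-4) + (1−p)·12 = -16p + 12
  -7p + 5 = -16p + 12  ⇒  9p = 7  ⇒  p = 7/9.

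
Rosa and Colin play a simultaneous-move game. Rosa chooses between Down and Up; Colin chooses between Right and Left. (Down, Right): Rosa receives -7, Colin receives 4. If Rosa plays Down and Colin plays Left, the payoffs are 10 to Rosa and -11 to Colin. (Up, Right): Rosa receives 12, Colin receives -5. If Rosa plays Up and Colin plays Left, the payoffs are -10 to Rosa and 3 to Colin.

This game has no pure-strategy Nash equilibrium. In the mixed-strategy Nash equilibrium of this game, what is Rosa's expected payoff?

50/39

Colin's mix must leave Rosa indifferent between Down and Up.
  Rosa's expected payoff from Down: q·(-7) + (1−q)·10 = -17q + 10
  Rosa's expected payoff from Up: q·12 + (1−q)·(-10) = 22q - 10
  -17q + 10 = 22q - 10  ⇒  -39q = -20  ⇒  q = 20/39.
At equilibrium Rosa is indifferent across rows, so Rosa's payoff equals the payoff from Down: (20/39)·(-7) + (19/39)·10 = 50/39.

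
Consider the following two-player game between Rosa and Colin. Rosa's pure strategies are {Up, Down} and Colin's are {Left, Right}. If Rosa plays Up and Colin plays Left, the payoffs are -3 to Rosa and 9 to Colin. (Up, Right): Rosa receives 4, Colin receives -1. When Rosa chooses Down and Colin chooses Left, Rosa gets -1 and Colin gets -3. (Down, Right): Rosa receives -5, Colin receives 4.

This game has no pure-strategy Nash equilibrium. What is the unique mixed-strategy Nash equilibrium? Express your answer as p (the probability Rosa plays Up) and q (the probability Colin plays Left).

p = 7/17, q = 9/11

Rosa's mix must leave Colin indifferent between Left and Right.
  Colin's expected payoff from Left: p·9 + (1−p)·(-3) = 12p - 3
  Colin's expected payoff from Right: p·(-1) + (1−p)·4 = -5p + 4
  12p - 3 = -5p + 4  ⇒  17p = 7  ⇒  p = 7/17.
Rosa's indifference between Up and Down determines Colin's mixing probability q:
  Rosa's payoff to Up: q·(-3) + (1−q)·4 = -7q + 4
  Rosa's payoff to Down: q·(-1) + (1−q)·(-5) = 4q - 5
  -7q + 4 = 4q - 5  ⇒  -11q = -9  ⇒  q = 9/11.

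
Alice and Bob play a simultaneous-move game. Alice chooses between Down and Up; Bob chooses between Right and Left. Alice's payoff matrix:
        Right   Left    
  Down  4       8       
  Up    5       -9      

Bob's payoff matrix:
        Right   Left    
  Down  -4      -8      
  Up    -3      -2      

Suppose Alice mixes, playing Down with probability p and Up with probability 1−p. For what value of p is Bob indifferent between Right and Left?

p = 1/5

Set Bob's expected payoff from Right equal to that from Left:
  Bob's expected payoff from Right: p·(-4) + (1−p)·(-3) = -p - 3
  Bob's expected payoff from Left: p·(-8) + (1−p)·(-2) = -6p - 2
  -p - 3 = -6p - 2  ⇒  5p = 1  ⇒  p = 1/5.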